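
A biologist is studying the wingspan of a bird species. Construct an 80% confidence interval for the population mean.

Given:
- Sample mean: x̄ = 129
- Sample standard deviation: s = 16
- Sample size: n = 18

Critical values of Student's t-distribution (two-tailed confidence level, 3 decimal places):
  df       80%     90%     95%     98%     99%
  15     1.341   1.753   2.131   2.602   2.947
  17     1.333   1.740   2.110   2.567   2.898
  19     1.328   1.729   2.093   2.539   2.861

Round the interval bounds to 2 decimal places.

The population standard deviation σ is unknown (only the sample standard deviation s is given), so use a t-interval with df = n - 1 = 18 - 1 = 17.

For 80% confidence with df = 17, t* = 1.333 (from t-table)

Standard error: SE = s/√n = 16/√18 = 3.771236

Margin of error: E = t* × SE = 1.333 × 3.771236 = 5.0271

T-interval: x̄ ± E = 129 ± 5.0271 = (123.9729, 134.0271)

Rounded to 2 decimal places:

(123.97, 134.03)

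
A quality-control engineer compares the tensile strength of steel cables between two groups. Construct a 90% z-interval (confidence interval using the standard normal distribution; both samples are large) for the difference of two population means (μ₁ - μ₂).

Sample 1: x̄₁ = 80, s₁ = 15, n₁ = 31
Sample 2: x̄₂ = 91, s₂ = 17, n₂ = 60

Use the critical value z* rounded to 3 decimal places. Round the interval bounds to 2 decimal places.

Both samples are large (n₁ = 31 ≥ 30, n₂ = 60 ≥ 30), so a z-interval for the difference of means applies.

Point estimate: x̄₁ - x̄₂ = 80 - 91 = -11

Standard error: SE = √(s₁²/n₁ + s₂²/n₂)
= √(15²/31 + 17²/60)
= √(7.258065 + 4.816667)
= 3.474871

For 90% confidence, z* = 1.645 (from standard normal table)
Margin of error: E = z* × SE = 1.645 × 3.474871 = 5.7162

Z-interval: (x̄₁ - x̄₂) ± E = -11 ± 5.7162 = (-16.7162, -5.2838)

Rounded to 2 decimal places:

(-16.72, -5.28)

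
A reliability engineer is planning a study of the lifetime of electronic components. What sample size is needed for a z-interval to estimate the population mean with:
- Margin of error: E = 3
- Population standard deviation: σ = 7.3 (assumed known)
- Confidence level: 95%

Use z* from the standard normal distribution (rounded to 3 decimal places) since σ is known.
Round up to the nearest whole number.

Using z* since population σ is known (z-interval formula).

For 95% confidence, z* = 1.96 (from standard normal table)

Sample size formula for z-interval: n = (z*σ/E)²

n = (1.96 × 7.3 / 3)²
  = (4.769333)²
  = 22.7465

Round up to the nearest whole number: n = 23

23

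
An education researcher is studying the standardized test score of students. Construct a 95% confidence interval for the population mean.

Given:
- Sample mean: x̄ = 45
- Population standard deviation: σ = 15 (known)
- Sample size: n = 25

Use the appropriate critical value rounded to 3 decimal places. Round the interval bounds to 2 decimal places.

The population standard deviation σ is known, so use a z-interval (standard normal critical value).

For 95% confidence, z* = 1.96 (from standard normal table)

Standard error: SE = σ/√n = 15/√25 = 3.000000

Margin of error: E = z* × SE = 1.96 × 3.000000 = 5.8800

Z-interval: x̄ ± E = 45 ± 5.8800 = (39.1200, 50.8800)

Rounded to 2 decimal places:

(39.12, 50.88)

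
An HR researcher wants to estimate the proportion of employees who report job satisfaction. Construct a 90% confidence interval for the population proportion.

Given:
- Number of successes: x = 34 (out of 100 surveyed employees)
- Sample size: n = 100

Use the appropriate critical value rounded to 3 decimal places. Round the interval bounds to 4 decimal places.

Sample proportion: p̂ = 34/100 = 0.340000

Check conditions for normal approximation:
  np̂ = 34 ≥ 10 ✓
  n(1-p̂) = 66 ≥ 10 ✓

The sample is large enough, so use a z-interval (normal approximation) for the proportion.

For 90% confidence, z* = 1.645 (from standard normal table)

Standard error: SE = √(p̂(1-p̂)/n) = √(0.340000×0.660000/100) = 0.04737088

Margin of error: E = z* × SE = 1.645 × 0.04737088 = 0.077925

Z-interval: p̂ ± E = 0.340000 ± 0.077925 = (0.262075, 0.417925)

Rounded to 4 decimal places:

(0.2621, 0.4179)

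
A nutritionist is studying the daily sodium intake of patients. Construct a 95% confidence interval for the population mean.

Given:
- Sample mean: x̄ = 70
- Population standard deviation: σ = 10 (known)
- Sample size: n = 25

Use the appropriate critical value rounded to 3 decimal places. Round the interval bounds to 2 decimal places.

The population standard deviation σ is known, so use a z-interval (standard normal critical value).

For 95% confidence, z* = 1.96 (from standard normal table)

Standard error: SE = σ/√n = 10/√25 = 2.000000

Margin of error: E = z* × SE = 1.96 × 2.000000 = 3.9200

Z-interval: x̄ ± E = 70 ± 3.9200 = (66.0800, 73.9200)

Rounded to 2 decimal places:

(66.08, 73.92)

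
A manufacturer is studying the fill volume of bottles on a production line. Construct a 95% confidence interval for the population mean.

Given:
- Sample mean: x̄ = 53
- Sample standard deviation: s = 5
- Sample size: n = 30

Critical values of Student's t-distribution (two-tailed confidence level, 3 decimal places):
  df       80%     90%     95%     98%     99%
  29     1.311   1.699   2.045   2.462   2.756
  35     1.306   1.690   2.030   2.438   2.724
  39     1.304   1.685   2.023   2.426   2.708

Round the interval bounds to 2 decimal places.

The population standard deviation σ is unknown (only the sample standard deviation s is given), so use a t-interval with df = n - 1 = 30 - 1 = 29.

For 95% confidence with df = 29, t* = 2.045 (from t-table)

Standard error: SE = s/√n = 5/√30 = 0.912871

Margin of error: E = t* × SE = 2.045 × 0.912871 = 1.8668

T-interval: x̄ ± E = 53 ± 1.8668 = (51.1332, 54.8668)

Rounded to 2 decimal places:

(51.13, 54.87)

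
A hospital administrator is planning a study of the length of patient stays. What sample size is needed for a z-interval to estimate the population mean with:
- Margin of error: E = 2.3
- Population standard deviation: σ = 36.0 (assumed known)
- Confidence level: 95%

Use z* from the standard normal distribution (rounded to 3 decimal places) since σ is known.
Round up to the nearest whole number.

Using z* since population σ is known (z-interval formula).

For 95% confidence, z* = 1.96 (from standard normal table)

Sample size formula for z-interval: n = (z*σ/E)²

n = (1.96 × 36.0 / 2.3)²
  = (30.678261)²
  = 941.1557

Round up to the nearest whole number: n = 942

942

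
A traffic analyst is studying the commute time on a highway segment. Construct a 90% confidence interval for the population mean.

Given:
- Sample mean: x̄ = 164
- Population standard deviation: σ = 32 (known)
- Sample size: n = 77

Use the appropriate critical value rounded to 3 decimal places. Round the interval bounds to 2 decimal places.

The population standard deviation σ is known, so use a z-interval (standard normal critical value).

For 90% confidence, z* = 1.645 (from standard normal table)

Standard error: SE = σ/√n = 32/√77 = 3.646738

Margin of error: E = z* × SE = 1.645 × 3.646738 = 5.9989

Z-interval: x̄ ± E = 164 ± 5.9989 = (158.0011, 169.9989)

Rounded to 2 decimal places:

(158.00, 170.00)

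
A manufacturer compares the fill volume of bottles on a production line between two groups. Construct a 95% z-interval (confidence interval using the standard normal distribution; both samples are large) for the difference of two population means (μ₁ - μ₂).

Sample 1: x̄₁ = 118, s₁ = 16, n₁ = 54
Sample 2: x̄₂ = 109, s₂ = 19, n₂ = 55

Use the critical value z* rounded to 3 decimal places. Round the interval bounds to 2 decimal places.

Both samples are large (n₁ = 54 ≥ 30, n₂ = 55 ≥ 30), so a z-interval for the difference of means applies.

Point estimate: x̄₁ - x̄₂ = 118 - 109 = 9

Standard error: SE = √(s₁²/n₁ + s₂²/n₂)
= √(16²/54 + 19²/55)
= √(4.740741 + 6.563636)
= 3.362198

For 95% confidence, z* = 1.96 (from standard normal table)
Margin of error: E = z* × SE = 1.96 × 3.362198 = 6.5899

Z-interval: (x̄₁ - x̄₂) ± E = 9 ± 6.5899 = (2.4101, 15.5899)

Rounded to 2 decimal places:

(2.41, 15.59)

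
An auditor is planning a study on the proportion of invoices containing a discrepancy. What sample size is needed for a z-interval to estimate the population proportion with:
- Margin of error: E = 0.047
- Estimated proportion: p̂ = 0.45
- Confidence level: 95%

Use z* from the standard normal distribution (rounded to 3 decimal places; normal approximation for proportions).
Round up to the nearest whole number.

Using z* for proportion z-interval (normal approximation).

For 95% confidence, z* = 1.96 (from standard normal table)

Sample size formula for proportion z-interval: n = z*²p̂(1-p̂)/E²

n = 1.96² × 0.45 × 0.55 / 0.047²
  = 3.8416 × 0.2475 / 0.002209
  = 430.4192

Round up to the nearest whole number: n = 431

431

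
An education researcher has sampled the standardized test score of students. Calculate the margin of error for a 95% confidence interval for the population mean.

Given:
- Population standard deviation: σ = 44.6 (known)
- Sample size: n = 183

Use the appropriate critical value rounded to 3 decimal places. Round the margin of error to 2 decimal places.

The population standard deviation σ is known, so use the z-interval margin of error formula.

For 95% confidence, z* = 1.96 (from standard normal table)

Margin of error formula for z-interval: E = z* × σ/√n

E = 1.96 × 44.6/√183
  = 1.96 × 3.296927
  = 6.4620

Rounded to 2 decimal places:

6.46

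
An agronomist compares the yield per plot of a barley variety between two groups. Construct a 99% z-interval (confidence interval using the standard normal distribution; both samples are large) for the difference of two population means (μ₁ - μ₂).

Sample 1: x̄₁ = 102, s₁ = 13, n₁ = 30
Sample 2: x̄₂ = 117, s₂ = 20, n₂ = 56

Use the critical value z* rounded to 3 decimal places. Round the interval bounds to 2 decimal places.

Both samples are large (n₁ = 30 ≥ 30, n₂ = 56 ≥ 30), so a z-interval for the difference of means applies.

Point estimate: x̄₁ - x̄₂ = 102 - 117 = -15

Standard error: SE = √(s₁²/n₁ + s₂²/n₂)
= √(13²/30 + 20²/56)
= √(5.633333 + 7.142857)
= 3.574380

For 99% confidence, z* = 2.576 (from standard normal table)
Margin of error: E = z* × SE = 2.576 × 3.574380 = 9.2076

Z-interval: (x̄₁ - x̄₂) ± E = -15 ± 9.2076 = (-24.2076, -5.7924)

Rounded to 2 decimal places:

(-24.21, -5.79)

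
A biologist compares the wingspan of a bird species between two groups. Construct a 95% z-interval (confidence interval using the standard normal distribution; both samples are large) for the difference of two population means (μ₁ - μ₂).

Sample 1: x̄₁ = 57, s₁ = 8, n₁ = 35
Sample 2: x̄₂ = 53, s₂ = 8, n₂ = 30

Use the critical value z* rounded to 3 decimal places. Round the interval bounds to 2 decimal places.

Both samples are large (n₁ = 35 ≥ 30, n₂ = 30 ≥ 30), so a z-interval for the difference of means applies.

Point estimate: x̄₁ - x̄₂ = 57 - 53 = 4

Standard error: SE = √(s₁²/n₁ + s₂²/n₂)
= √(8²/35 + 8²/30)
= √(1.828571 + 2.133333)
= 1.990453

For 95% confidence, z* = 1.96 (from standard normal table)
Margin of error: E = z* × SE = 1.96 × 1.990453 = 3.9013

Z-interval: (x̄₁ - x̄₂) ± E = 4 ± 3.9013 = (0.0987, 7.9013)

Rounded to 2 decimal places:

(0.10, 7.90)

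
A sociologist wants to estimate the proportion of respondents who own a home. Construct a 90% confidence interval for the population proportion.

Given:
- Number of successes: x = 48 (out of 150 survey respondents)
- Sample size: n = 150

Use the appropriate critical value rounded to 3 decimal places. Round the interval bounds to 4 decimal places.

Sample proportion: p̂ = 48/150 = 0.320000

Check conditions for normal approximation:
  np̂ = 48 ≥ 10 ✓
  n(1-p̂) = 102 ≥ 10 ✓

The sample is large enough, so use a z-interval (normal approximation) for the proportion.

For 90% confidence, z* = 1.645 (from standard normal table)

Standard error: SE = √(p̂(1-p̂)/n) = √(0.320000×0.680000/150) = 0.03808762

Margin of error: E = z* × SE = 1.645 × 0.03808762 = 0.062654

Z-interval: p̂ ± E = 0.320000 ± 0.062654 = (0.257346, 0.382654)

Rounded to 4 decimal places:

(0.2573, 0.3827)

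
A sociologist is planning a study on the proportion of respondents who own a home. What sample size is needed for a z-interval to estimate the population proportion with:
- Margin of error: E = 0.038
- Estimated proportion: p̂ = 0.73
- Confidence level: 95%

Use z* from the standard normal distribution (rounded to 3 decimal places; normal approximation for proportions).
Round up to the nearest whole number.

Using z* for proportion z-interval (normal approximation).

For 95% confidence, z* = 1.96 (from standard normal table)

Sample size formula for proportion z-interval: n = z*²p̂(1-p̂)/E²

n = 1.96² × 0.73 × 0.27 / 0.038²
  = 3.8416 × 0.1971 / 0.001444
  = 524.3624

Round up to the nearest whole number: n = 525

525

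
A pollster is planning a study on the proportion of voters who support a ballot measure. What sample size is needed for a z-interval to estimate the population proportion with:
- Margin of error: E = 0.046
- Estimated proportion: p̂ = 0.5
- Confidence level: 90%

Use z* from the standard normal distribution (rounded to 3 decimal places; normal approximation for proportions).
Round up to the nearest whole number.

Using z* for proportion z-interval (normal approximation).

For 90% confidence, z* = 1.645 (from standard normal table)

Sample size formula for proportion z-interval: n = z*²p̂(1-p̂)/E²

n = 1.645² × 0.5 × 0.5 / 0.046²
  = 2.706025 × 0.25 / 0.002116
  = 319.7099

Round up to the nearest whole number: n = 320

320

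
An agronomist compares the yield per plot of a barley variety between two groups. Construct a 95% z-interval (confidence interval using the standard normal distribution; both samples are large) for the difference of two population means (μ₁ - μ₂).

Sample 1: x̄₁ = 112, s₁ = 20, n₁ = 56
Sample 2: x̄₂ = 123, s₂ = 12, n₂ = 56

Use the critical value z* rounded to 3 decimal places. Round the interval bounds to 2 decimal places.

Both samples are large (n₁ = 56 ≥ 30, n₂ = 56 ≥ 30), so a z-interval for the difference of means applies.

Point estimate: x̄₁ - x̄₂ = 112 - 123 = -11

Standard error: SE = √(s₁²/n₁ + s₂²/n₂)
= √(20²/56 + 12²/56)
= √(7.142857 + 2.571429)
= 3.116775

For 95% confidence, z* = 1.96 (from standard normal table)
Margin of error: E = z* × SE = 1.96 × 3.116775 = 6.1089

Z-interval: (x̄₁ - x̄₂) ± E = -11 ± 6.1089 = (-17.1089, -4.8911)

Rounded to 2 decimal places:

(-17.11, -4.89)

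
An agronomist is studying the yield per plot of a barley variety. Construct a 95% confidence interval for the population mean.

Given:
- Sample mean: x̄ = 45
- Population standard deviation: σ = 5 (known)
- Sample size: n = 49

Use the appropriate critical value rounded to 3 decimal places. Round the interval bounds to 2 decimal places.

The population standard deviation σ is known, so use a z-interval (standard normal critical value).

For 95% confidence, z* = 1.96 (from standard normal table)

Standard error: SE = σ/√n = 5/√49 = 0.714286

Margin of error: E = z* × SE = 1.96 × 0.714286 = 1.4000

Z-interval: x̄ ± E = 45 ± 1.4000 = (43.6000, 46.4000)

Rounded to 2 decimal places:

(43.60, 46.40)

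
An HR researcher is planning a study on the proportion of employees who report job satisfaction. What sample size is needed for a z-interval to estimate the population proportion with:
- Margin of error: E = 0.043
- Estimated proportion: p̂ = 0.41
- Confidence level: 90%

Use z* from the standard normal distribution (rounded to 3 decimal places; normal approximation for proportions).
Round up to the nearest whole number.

Using z* for proportion z-interval (normal approximation).

For 90% confidence, z* = 1.645 (from standard normal table)

Sample size formula for proportion z-interval: n = z*²p̂(1-p̂)/E²

n = 1.645² × 0.41 × 0.59 / 0.043²
  = 2.706025 × 0.2419 / 0.001849
  = 354.0224

Round up to the nearest whole number: n = 355

355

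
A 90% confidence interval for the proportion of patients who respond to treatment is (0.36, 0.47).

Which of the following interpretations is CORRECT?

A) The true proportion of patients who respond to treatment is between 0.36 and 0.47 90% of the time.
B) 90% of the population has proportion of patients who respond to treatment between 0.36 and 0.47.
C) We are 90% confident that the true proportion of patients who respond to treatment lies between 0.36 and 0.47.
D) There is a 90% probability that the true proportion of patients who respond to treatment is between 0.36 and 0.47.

A confidence interval represents our confidence in the procedure, not a probability statement about the parameter.

Key concept: If we repeated this sampling process many times and computed a 90% CI each time, about 90% of those intervals would contain the true population parameter.

For this specific interval (0.36, 0.47):
- Midpoint (point estimate): 0.415
- Margin of error: 0.055

The correct interpretation is the one stating confidence that the true parameter lies in the interval — option C.

C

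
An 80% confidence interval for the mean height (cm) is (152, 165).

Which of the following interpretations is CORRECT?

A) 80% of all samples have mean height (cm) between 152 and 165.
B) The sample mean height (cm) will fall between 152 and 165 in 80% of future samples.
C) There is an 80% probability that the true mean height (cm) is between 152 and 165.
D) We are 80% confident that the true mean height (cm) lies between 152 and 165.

A confidence interval represents our confidence in the procedure, not a probability statement about the parameter.

Key concept: If we repeated this sampling process many times and computed an 80% CI each time, about 80% of those intervals would contain the true population parameter.

For this specific interval (152, 165):
- Midpoint (point estimate): 158.5
- Margin of error: 6.5

The correct interpretation is the one stating confidence that the true parameter lies in the interval — option D.

D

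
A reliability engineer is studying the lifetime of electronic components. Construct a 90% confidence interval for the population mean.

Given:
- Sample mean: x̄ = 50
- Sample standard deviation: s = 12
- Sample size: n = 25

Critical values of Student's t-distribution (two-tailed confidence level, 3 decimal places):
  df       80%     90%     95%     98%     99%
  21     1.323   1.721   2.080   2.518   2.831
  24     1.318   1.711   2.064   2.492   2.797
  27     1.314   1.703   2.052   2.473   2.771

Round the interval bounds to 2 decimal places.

The population standard deviation σ is unknown (only the sample standard deviation s is given), so use a t-interval with df = n - 1 = 25 - 1 = 24.

For 90% confidence with df = 24, t* = 1.711 (from t-table)

Standard error: SE = s/√n = 12/√25 = 2.400000

Margin of error: E = t* × SE = 1.711 × 2.400000 = 4.1064

T-interval: x̄ ± E = 50 ± 4.1064 = (45.8936, 54.1064)

Rounded to 2 decimal places:

(45.89, 54.11)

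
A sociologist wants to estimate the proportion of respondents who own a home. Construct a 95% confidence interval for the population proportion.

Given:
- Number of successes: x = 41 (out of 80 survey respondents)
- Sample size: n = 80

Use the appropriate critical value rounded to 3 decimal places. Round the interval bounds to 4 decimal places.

Sample proportion: p̂ = 41/80 = 0.512500

Check conditions for normal approximation:
  np̂ = 41 ≥ 10 ✓
  n(1-p̂) = 39 ≥ 10 ✓

The sample is large enough, so use a z-interval (normal approximation) for the proportion.

For 95% confidence, z* = 1.96 (from standard normal table)

Standard error: SE = √(p̂(1-p̂)/n) = √(0.512500×0.487500/80) = 0.05588423

Margin of error: E = z* × SE = 1.96 × 0.05588423 = 0.109533

Z-interval: p̂ ± E = 0.512500 ± 0.109533 = (0.402967, 0.622033)

Rounded to 4 decimal places:

(0.4030, 0.6220)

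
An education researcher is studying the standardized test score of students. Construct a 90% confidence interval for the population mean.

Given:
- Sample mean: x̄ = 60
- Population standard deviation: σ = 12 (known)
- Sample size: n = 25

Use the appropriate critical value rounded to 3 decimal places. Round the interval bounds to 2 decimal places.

The population standard deviation σ is known, so use a z-interval (standard normal critical value).

For 90% confidence, z* = 1.645 (from standard normal table)

Standard error: SE = σ/√n = 12/√25 = 2.400000

Margin of error: E = z* × SE = 1.645 × 2.400000 = 3.9480

Z-interval: x̄ ± E = 60 ± 3.9480 = (56.0520, 63.9480)

Rounded to 2 decimal places:

(56.05, 63.95)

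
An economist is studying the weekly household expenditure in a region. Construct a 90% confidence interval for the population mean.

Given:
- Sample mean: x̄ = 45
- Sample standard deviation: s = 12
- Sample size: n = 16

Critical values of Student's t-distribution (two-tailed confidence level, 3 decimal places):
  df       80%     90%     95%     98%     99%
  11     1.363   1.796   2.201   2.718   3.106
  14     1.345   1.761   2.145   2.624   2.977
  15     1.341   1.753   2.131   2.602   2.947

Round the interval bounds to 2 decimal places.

The population standard deviation σ is unknown (only the sample standard deviation s is given), so use a t-interval with df = n - 1 = 16 - 1 = 15.

For 90% confidence with df = 15, t* = 1.753 (from t-table)

Standard error: SE = s/√n = 12/√16 = 3.000000

Margin of error: E = t* × SE = 1.753 × 3.000000 = 5.2590

T-interval: x̄ ± E = 45 ± 5.2590 = (39.7410, 50.2590)

Rounded to 2 decimal places:

(39.74, 50.26)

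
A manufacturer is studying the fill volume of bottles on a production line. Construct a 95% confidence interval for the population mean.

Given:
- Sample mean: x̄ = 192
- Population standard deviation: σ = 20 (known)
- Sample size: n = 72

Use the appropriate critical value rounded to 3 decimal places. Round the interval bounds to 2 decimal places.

The population standard deviation σ is known, so use a z-interval (standard normal critical value).

For 95% confidence, z* = 1.96 (from standard normal table)

Standard error: SE = σ/√n = 20/√72 = 2.357023

Margin of error: E = z* × SE = 1.96 × 2.357023 = 4.6198

Z-interval: x̄ ± E = 192 ± 4.6198 = (187.3802, 196.6198)

Rounded to 2 decimal places:

(187.38, 196.62)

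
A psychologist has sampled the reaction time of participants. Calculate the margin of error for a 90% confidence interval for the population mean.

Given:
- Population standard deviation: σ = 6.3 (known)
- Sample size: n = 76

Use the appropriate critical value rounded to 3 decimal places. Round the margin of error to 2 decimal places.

The population standard deviation σ is known, so use the z-interval margin of error formula.

For 90% confidence, z* = 1.645 (from standard normal table)

Margin of error formula for z-interval: E = z* × σ/√n

E = 1.645 × 6.3/√76
  = 1.645 × 0.722660
  = 1.1888

Rounded to 2 decimal places:

1.19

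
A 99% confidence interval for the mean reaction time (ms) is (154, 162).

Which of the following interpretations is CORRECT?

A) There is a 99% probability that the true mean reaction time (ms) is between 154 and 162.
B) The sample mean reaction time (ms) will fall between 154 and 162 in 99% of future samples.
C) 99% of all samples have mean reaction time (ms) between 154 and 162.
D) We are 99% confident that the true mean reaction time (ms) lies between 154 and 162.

A confidence interval represents our confidence in the procedure, not a probability statement about the parameter.

Key concept: If we repeated this sampling process many times and computed a 99% CI each time, about 99% of those intervals would contain the true population parameter.

For this specific interval (154, 162):
- Midpoint (point estimate): 158
- Margin of error: 4

The correct interpretation is the one stating confidence that the true parameter lies in the interval — option D.

D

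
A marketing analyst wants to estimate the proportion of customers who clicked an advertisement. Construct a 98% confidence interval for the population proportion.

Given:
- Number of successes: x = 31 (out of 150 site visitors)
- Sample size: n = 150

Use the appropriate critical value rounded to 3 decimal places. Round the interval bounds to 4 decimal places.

Sample proportion: p̂ = 31/150 = 0.206667

Check conditions for normal approximation:
  np̂ = 31 ≥ 10 ✓
  n(1-p̂) = 119 ≥ 10 ✓

The sample is large enough, so use a z-interval (normal approximation) for the proportion.

For 98% confidence, z* = 2.326 (from standard normal table)

Standard error: SE = √(p̂(1-p̂)/n) = √(0.206667×0.793333/150) = 0.03306111

Margin of error: E = z* × SE = 2.326 × 0.03306111 = 0.076900

Z-interval: p̂ ± E = 0.206667 ± 0.076900 = (0.129767, 0.283567)

Rounded to 4 decimal places:

(0.1298, 0.2836)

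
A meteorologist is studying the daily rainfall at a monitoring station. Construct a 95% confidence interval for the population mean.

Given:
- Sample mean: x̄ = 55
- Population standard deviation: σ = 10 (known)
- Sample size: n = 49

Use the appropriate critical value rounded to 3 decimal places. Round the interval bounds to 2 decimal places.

The population standard deviation σ is known, so use a z-interval (standard normal critical value).

For 95% confidence, z* = 1.96 (from standard normal table)

Standard error: SE = σ/√n = 10/√49 = 1.428571

Margin of error: E = z* × SE = 1.96 × 1.428571 = 2.8000

Z-interval: x̄ ± E = 55 ± 2.8000 = (52.2000, 57.8000)

Rounded to 2 decimal places:

(52.20, 57.80)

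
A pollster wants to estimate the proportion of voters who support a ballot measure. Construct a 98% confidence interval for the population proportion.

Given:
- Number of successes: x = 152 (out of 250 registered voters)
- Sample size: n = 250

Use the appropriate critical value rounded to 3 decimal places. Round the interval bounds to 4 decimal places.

Sample proportion: p̂ = 152/250 = 0.608000

Check conditions for normal approximation:
  np̂ = 152 ≥ 10 ✓
  n(1-p̂) = 98 ≥ 10 ✓

The sample is large enough, so use a z-interval (normal approximation) for the proportion.

For 98% confidence, z* = 2.326 (from standard normal table)

Standard error: SE = √(p̂(1-p̂)/n) = √(0.608000×0.392000/250) = 0.03087627

Margin of error: E = z* × SE = 2.326 × 0.03087627 = 0.071818

Z-interval: p̂ ± E = 0.608000 ± 0.071818 = (0.536182, 0.679818)

Rounded to 4 decimal places:

(0.5362, 0.6798)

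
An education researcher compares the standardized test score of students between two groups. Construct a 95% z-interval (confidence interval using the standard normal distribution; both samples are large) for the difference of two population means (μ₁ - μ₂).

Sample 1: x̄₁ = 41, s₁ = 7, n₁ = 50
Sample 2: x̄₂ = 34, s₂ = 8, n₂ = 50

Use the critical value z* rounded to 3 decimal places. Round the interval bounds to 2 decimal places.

Both samples are large (n₁ = 50 ≥ 30, n₂ = 50 ≥ 30), so a z-interval for the difference of means applies.

Point estimate: x̄₁ - x̄₂ = 41 - 34 = 7

Standard error: SE = √(s₁²/n₁ + s₂²/n₂)
= √(7²/50 + 8²/50)
= √(0.980000 + 1.280000)
= 1.503330

For 95% confidence, z* = 1.96 (from standard normal table)
Margin of error: E = z* × SE = 1.96 × 1.503330 = 2.9465

Z-interval: (x̄₁ - x̄₂) ± E = 7 ± 2.9465 = (4.0535, 9.9465)

Rounded to 2 decimal places:

(4.05, 9.95)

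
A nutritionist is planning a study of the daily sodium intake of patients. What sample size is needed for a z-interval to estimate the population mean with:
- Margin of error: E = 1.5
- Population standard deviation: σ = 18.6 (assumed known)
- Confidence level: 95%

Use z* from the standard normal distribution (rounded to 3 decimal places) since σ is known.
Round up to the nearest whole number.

Using z* since population σ is known (z-interval formula).

For 95% confidence, z* = 1.96 (from standard normal table)

Sample size formula for z-interval: n = (z*σ/E)²

n = (1.96 × 18.6 / 1.5)²
  = (24.304000)²
  = 590.6844

Round up to the nearest whole number: n = 591

591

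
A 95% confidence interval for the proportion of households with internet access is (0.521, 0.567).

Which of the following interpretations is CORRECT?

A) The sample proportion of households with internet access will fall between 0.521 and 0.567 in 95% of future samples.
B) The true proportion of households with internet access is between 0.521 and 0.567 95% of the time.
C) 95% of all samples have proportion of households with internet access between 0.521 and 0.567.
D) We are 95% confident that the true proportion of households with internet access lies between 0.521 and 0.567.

A confidence interval represents our confidence in the procedure, not a probability statement about the parameter.

Key concept: If we repeated this sampling process many times and computed a 95% CI each time, about 95% of those intervals would contain the true population parameter.

For this specific interval (0.521, 0.567):
- Midpoint (point estimate): 0.544
- Margin of error: 0.023

The correct interpretation is the one stating confidence that the true parameter lies in the interval — option D.

D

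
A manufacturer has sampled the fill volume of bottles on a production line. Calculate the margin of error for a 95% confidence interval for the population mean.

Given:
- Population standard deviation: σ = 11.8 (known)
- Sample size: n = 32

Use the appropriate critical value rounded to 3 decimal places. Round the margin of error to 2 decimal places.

The population standard deviation σ is known, so use the z-interval margin of error formula.

For 95% confidence, z* = 1.96 (from standard normal table)

Margin of error formula for z-interval: E = z* × σ/√n

E = 1.96 × 11.8/√32
  = 1.96 × 2.085965
  = 4.0885

Rounded to 2 decimal places:

4.09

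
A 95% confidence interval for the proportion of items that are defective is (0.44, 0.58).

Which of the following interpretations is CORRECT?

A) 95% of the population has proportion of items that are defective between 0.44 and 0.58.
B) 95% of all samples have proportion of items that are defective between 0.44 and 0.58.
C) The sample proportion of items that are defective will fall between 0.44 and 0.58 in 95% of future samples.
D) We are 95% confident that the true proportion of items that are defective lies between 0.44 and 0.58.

A confidence interval represents our confidence in the procedure, not a probability statement about the parameter.

Key concept: If we repeated this sampling process many times and computed a 95% CI each time, about 95% of those intervals would contain the true population parameter.

For this specific interval (0.44, 0.58):
- Midpoint (point estimate): 0.51
- Margin of error: 0.07

The correct interpretation is the one stating confidence that the true parameter lies in the interval — option D.

D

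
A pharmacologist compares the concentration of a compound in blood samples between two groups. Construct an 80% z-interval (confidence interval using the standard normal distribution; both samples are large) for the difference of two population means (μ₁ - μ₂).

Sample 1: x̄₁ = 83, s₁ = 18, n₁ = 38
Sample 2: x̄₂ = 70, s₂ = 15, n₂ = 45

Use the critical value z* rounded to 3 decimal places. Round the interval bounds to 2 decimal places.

Both samples are large (n₁ = 38 ≥ 30, n₂ = 45 ≥ 30), so a z-interval for the difference of means applies.

Point estimate: x̄₁ - x̄₂ = 83 - 70 = 13

Standard error: SE = √(s₁²/n₁ + s₂²/n₂)
= √(18²/38 + 15²/45)
= √(8.5263158 + 5.0000000)
= 3.6778140

For 80% confidence, z* = 1.282 (from standard normal table)
Margin of error: E = z* × SE = 1.282 × 3.6778140 = 4.71496

Z-interval: (x̄₁ - x̄₂) ± E = 13 ± 4.71496 = (8.28504, 17.71496)

Rounded to 2 decimal places:

(8.29, 17.71)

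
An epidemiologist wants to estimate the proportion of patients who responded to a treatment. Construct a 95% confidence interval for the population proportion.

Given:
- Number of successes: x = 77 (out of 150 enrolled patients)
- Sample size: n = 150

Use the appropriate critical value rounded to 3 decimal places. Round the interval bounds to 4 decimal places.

Sample proportion: p̂ = 77/150 = 0.513333

Check conditions for normal approximation:
  np̂ = 77 ≥ 10 ✓
  n(1-p̂) = 73 ≥ 10 ✓

The sample is large enough, so use a z-interval (normal approximation) for the proportion.

For 95% confidence, z* = 1.96 (from standard normal table)

Standard error: SE = √(p̂(1-p̂)/n) = √(0.513333×0.486667/150) = 0.04081031

Margin of error: E = z* × SE = 1.96 × 0.04081031 = 0.079988

Z-interval: p̂ ± E = 0.513333 ± 0.079988 = (0.433345, 0.593322)

Rounded to 4 decimal places:

(0.4333, 0.5933)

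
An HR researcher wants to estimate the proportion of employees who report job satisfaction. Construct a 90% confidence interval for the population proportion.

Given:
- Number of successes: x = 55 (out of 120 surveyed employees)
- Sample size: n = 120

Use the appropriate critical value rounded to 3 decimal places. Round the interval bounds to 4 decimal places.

Sample proportion: p̂ = 55/120 = 0.458333

Check conditions for normal approximation:
  np̂ = 55 ≥ 10 ✓
  n(1-p̂) = 65 ≥ 10 ✓

The sample is large enough, so use a z-interval (normal approximation) for the proportion.

For 90% confidence, z* = 1.645 (from standard normal table)

Standard error: SE = √(p̂(1-p̂)/n) = √(0.458333×0.541667/120) = 0.04548479

Margin of error: E = z* × SE = 1.645 × 0.04548479 = 0.074822

Z-interval: p̂ ± E = 0.458333 ± 0.074822 = (0.383511, 0.533156)

Rounded to 4 decimal places:

(0.3835, 0.5332)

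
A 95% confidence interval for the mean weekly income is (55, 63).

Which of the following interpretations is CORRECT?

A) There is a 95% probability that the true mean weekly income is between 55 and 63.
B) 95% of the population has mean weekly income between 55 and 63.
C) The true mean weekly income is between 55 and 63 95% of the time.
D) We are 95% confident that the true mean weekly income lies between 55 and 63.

A confidence interval represents our confidence in the procedure, not a probability statement about the parameter.

Key concept: If we repeated this sampling process many times and computed a 95% CI each time, about 95% of those intervals would contain the true population parameter.

For this specific interval (55, 63):
- Midpoint (point estimate): 59
- Margin of error: 4

The correct interpretation is the one stating confidence that the true parameter lies in the interval — option D.

D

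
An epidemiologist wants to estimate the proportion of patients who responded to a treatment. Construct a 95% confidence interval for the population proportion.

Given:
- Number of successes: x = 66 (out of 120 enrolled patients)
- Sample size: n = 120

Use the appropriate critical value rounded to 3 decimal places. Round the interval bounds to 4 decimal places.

Sample proportion: p̂ = 66/120 = 0.550000

Check conditions for normal approximation:
  np̂ = 66 ≥ 10 ✓
  n(1-p̂) = 54 ≥ 10 ✓

The sample is large enough, so use a z-interval (normal approximation) for the proportion.

For 95% confidence, z* = 1.96 (from standard normal table)

Standard error: SE = √(p̂(1-p̂)/n) = √(0.550000×0.450000/120) = 0.04541476

Margin of error: E = z* × SE = 1.96 × 0.04541476 = 0.089013

Z-interval: p̂ ± E = 0.550000 ± 0.089013 = (0.460987, 0.639013)

Rounded to 4 decimal places:

(0.4610, 0.6390)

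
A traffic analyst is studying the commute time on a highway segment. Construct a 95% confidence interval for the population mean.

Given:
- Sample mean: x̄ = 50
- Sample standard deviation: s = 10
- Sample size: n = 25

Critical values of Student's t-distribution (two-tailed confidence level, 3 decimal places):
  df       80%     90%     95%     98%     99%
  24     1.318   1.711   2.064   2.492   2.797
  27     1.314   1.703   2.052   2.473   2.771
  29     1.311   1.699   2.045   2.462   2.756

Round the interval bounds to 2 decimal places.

The population standard deviation σ is unknown (only the sample standard deviation s is given), so use a t-interval with df = n - 1 = 25 - 1 = 24.

For 95% confidence with df = 24, t* = 2.064 (from t-table)

Standard error: SE = s/√n = 10/√25 = 2.000000

Margin of error: E = t* × SE = 2.064 × 2.000000 = 4.1280

T-interval: x̄ ± E = 50 ± 4.1280 = (45.8720, 54.1280)

Rounded to 2 decimal places:

(45.87, 54.13)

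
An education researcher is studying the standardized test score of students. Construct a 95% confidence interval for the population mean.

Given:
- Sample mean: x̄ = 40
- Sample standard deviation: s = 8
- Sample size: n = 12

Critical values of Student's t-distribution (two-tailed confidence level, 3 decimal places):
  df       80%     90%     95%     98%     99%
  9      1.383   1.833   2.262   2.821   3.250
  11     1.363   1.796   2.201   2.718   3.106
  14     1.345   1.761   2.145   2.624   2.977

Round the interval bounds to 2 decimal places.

The population standard deviation σ is unknown (only the sample standard deviation s is given), so use a t-interval with df = n - 1 = 12 - 1 = 11.

For 95% confidence with df = 11, t* = 2.201 (from t-table)

Standard error: SE = s/√n = 8/√12 = 2.309401

Margin of error: E = t* × SE = 2.201 × 2.309401 = 5.0830

T-interval: x̄ ± E = 40 ± 5.0830 = (34.9170, 45.0830)

Rounded to 2 decimal places:

(34.92, 45.08)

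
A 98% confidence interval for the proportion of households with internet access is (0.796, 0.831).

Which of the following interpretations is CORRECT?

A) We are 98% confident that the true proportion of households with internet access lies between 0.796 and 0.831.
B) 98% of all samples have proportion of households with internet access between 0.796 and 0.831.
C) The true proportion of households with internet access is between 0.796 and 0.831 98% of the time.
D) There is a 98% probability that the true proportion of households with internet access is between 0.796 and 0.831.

A confidence interval represents our confidence in the procedure, not a probability statement about the parameter.

Key concept: If we repeated this sampling process many times and computed a 98% CI each time, about 98% of those intervals would contain the true population parameter.

For this specific interval (0.796, 0.831):
- Midpoint (point estimate): 0.8135
- Margin of error: 0.0175

The correct interpretation is the one stating confidence that the true parameter lies in the interval — option A.

A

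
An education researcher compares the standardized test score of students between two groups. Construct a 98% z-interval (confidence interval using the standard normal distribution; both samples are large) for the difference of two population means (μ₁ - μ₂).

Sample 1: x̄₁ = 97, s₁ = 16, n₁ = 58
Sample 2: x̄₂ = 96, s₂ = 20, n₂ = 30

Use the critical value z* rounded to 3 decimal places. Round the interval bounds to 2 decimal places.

Both samples are large (n₁ = 58 ≥ 30, n₂ = 30 ≥ 30), so a z-interval for the difference of means applies.

Point estimate: x̄₁ - x̄₂ = 97 - 96 = 1

Standard error: SE = √(s₁²/n₁ + s₂²/n₂)
= √(16²/58 + 20²/30)
= √(4.413793 + 13.333333)
= 4.212734

For 98% confidence, z* = 2.326 (from standard normal table)
Margin of error: E = z* × SE = 2.326 × 4.212734 = 9.7988

Z-interval: (x̄₁ - x̄₂) ± E = 1 ± 9.7988 = (-8.7988, 10.7988)

Rounded to 2 decimal places:

(-8.80, 10.80)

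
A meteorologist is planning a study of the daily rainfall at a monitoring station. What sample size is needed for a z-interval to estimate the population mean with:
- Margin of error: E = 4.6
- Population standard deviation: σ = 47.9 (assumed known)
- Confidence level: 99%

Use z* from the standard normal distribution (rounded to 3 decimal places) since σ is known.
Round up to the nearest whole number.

Using z* since population σ is known (z-interval formula).

For 99% confidence, z* = 2.576 (from standard normal table)

Sample size formula for z-interval: n = (z*σ/E)²

n = (2.576 × 47.9 / 4.6)²
  = (26.824000)²
  = 719.5270

Round up to the nearest whole number: n = 720

720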